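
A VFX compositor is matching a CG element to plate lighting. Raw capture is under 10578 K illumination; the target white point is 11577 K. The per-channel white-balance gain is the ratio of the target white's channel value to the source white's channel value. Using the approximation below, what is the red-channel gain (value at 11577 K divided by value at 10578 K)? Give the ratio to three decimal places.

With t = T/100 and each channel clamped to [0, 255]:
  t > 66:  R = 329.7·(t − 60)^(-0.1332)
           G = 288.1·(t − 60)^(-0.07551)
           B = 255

At 10578 K (t = 105.78):
  R = 329.7·(105.78 − 60)^(-0.1332) = 329.7·45.78^(-0.1332) = 329.7·0.60089 = 198.115.
At 11577 K (t = 115.77):
  R = 329.7·(115.77 − 60)^(-0.1332) = 329.7·55.77^(-0.1332) = 329.7·0.58530 = 192.974.
Gain = 192.974 / 198.115 = 0.9741 → 0.974.

0.974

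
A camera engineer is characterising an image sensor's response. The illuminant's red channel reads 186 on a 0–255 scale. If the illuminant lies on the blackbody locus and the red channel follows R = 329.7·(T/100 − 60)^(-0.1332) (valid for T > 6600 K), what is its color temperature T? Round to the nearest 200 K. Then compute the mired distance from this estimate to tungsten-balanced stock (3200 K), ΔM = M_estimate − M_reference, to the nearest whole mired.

(t − 60)^(-0.1332) = 186/329.7 = 0.56415.
t − 60 = 0.56415^(1/-0.1332) = 0.56415^(-7.508) = 73.521, so t = 133.521.
T = 100·t = 13352 K → 13400 K to the nearest 200 K.
M_estimate = 10⁶/13400 = 74.63; M_reference = 10⁶/3200 = 312.50.
ΔM = 74.63 − 312.50 = -237.87 → -238 mireds.

-238 mireds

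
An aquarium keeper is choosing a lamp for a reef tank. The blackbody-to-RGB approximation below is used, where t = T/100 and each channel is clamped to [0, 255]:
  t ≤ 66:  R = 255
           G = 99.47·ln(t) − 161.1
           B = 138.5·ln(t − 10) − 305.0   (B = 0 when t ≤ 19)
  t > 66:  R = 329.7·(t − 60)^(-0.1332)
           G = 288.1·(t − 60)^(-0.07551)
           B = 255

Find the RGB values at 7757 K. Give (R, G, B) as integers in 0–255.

t = 7757/100 = 77.57; the t > 66 branch applies.
R = 329.7·(77.57 − 60)^(-0.1332) = 329.7·17.57^(-0.1332) = 329.7·0.68265 = 225.069.
G = 288.1·(77.57 − 60)^(-0.07551) = 288.1·17.57^(-0.07551) = 288.1·0.80539 = 232.033.
B = 255 by definition for t > 66.
Rounded: (225, 232, 255).

(225, 232, 255)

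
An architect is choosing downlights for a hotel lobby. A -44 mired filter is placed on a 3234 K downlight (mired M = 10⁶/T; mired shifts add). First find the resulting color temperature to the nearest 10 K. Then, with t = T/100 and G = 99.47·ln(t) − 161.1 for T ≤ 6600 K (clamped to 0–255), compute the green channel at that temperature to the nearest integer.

200

M_in = 10⁶/3234 = 309.21; M_out = 309.21 + (-44) = 265.21.
T_out = 10⁶/265.21 = 3770.5 K → 3770 K; t = 37.7.
G = 99.47·ln 37.7 − 161.1 = 99.47·3.6297 − 161.1 = 199.942.
Rounded: 200.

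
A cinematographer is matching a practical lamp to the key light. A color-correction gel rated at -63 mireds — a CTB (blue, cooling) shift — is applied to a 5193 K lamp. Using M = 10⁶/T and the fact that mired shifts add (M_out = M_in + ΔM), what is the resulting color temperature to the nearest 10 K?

7720 K

M_in = 10⁶/5193 = 192.57 mireds.
M_out = 192.57 + (-63) = 129.57 mireds.
T_out = 10⁶/129.57 = 7718.0 K → 7720 K.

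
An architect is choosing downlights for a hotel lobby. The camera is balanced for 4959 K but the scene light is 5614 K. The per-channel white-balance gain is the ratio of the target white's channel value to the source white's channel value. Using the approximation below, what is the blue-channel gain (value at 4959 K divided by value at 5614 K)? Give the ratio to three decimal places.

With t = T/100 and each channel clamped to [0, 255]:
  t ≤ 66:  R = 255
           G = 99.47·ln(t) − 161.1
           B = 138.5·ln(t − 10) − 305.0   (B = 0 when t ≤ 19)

0.906

At 5614 K (t = 56.14):
  B = 138.5·ln(56.14 − 10) − 305.0 = 138.5·ln 46.14 − 305.0 = 138.5·3.8317 − 305.0 = 225.688.
At 4959 K (t = 49.59):
  B = 138.5·ln(49.59 − 10) − 305.0 = 138.5·ln 39.59 − 305.0 = 138.5·3.6786 − 305.0 = 204.483.
Gain = 204.483 / 225.688 = 0.9060 → 0.906.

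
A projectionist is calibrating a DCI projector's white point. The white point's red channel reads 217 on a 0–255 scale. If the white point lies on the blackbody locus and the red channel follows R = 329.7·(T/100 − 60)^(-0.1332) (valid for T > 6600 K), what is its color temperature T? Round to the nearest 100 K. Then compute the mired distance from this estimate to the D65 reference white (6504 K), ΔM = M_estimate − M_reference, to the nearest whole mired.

(t − 60)^(-0.1332) = 217/329.7 = 0.65817.
t − 60 = 0.65817^(1/-0.1332) = 0.65817^(-7.508) = 23.110, so t = 83.110.
T = 100·t = 8311 K → 8300 K to the nearest 100 K.
M_estimate = 10⁶/8300 = 120.48; M_reference = 10⁶/6504 = 153.75.
ΔM = 120.48 − 153.75 = -33.27 → -33 mireds.

-33 mireds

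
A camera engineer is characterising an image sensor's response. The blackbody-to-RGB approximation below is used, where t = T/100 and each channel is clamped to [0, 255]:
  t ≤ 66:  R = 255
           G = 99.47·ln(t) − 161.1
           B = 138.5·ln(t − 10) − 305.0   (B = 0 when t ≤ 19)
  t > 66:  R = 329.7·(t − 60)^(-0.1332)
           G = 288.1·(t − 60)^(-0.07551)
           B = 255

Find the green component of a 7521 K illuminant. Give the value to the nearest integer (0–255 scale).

235

t = 7521/100 = 75.21; the t > 66 branch applies.
G = 288.1·(75.21 − 60)^(-0.07551) = 288.1·15.21^(-0.07551) = 288.1·0.81421 = 234.574.
Rounded: 235.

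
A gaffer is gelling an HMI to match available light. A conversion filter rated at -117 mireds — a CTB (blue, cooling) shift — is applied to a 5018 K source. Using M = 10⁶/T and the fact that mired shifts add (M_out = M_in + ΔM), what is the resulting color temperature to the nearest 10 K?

M_in = 10⁶/5018 = 199.28 mireds.
M_out = 199.28 + (-117) = 82.28 mireds.
T_out = 10⁶/82.28 = 12153.2 K → 12150 K.

12150 K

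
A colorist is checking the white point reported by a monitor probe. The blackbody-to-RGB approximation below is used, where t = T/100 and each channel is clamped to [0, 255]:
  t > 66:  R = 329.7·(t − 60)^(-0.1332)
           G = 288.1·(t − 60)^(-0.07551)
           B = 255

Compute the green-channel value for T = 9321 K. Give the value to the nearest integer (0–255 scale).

221

t = 9321/100 = 93.21; the t > 66 branch applies.
G = 288.1·(93.21 − 60)^(-0.07551) = 288.1·33.21^(-0.07551) = 288.1·0.76759 = 221.143.
Rounded: 221.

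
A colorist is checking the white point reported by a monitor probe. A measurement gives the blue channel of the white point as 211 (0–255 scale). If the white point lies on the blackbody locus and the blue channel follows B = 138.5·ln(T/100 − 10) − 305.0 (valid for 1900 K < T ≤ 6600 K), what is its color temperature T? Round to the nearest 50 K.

ln(t − 10) = (211 + 305.0) / 138.5 = 3.7256.
t − 10 = e^3.7256 = 41.497, so t = 51.497.
T = 100·t = 5150 K → 5150 K to the nearest 50 K.

5150 K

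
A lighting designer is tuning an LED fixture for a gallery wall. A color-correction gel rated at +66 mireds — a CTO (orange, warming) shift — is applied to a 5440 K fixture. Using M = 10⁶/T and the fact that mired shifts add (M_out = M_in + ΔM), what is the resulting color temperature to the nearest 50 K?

M_in = 10⁶/5440 = 183.82 mireds.
M_out = 183.82 + (+66) = 249.82 mireds.
T_out = 10⁶/249.82 = 4002.8 K → 4000 K.

4000 K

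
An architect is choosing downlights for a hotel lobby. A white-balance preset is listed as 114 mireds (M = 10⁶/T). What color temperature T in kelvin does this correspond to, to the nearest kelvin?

8772 K

T = 10⁶ / 114 = 8771.93 K → 8772 K.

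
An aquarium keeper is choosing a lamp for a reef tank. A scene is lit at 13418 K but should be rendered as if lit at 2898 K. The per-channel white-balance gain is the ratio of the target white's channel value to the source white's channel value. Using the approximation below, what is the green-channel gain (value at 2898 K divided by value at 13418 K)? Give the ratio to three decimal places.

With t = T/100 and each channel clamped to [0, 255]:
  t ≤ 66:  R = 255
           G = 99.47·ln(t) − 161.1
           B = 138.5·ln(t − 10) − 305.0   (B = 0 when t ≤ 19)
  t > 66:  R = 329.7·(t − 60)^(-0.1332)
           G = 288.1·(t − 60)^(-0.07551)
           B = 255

At 13418 K (t = 134.18):
  G = 288.1·(134.18 − 60)^(-0.07551) = 288.1·74.18^(-0.07551) = 288.1·0.72239 = 208.122.
At 2898 K (t = 28.98):
  G = 99.47·ln 28.98 − 161.1 = 99.47·3.3666 − 161.1 = 173.776.
Gain = 173.776 / 208.122 = 0.8350 → 0.835.

0.835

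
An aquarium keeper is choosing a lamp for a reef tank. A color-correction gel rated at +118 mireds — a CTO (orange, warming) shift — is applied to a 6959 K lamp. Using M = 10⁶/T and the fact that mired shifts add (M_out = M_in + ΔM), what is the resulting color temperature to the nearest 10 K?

3820 K

M_in = 10⁶/6959 = 143.70 mireds.
M_out = 143.70 + (+118) = 261.70 mireds.
T_out = 10⁶/261.70 = 3821.2 K → 3820 K.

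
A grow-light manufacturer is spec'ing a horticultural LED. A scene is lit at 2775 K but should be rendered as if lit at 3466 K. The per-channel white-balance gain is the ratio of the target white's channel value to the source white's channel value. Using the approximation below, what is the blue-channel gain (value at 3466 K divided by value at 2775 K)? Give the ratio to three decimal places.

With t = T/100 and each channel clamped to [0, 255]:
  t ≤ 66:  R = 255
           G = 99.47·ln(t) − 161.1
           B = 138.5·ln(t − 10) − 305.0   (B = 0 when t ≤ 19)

1.488

At 2775 K (t = 27.75):
  B = 138.5·ln(27.75 − 10) − 305.0 = 138.5·ln 17.75 − 305.0 = 138.5·2.8764 − 305.0 = 93.379.
At 3466 K (t = 34.66):
  B = 138.5·ln(34.66 − 10) − 305.0 = 138.5·ln 24.66 − 305.0 = 138.5·3.2052 − 305.0 = 138.918.
Gain = 138.918 / 93.379 = 1.4877 → 1.488.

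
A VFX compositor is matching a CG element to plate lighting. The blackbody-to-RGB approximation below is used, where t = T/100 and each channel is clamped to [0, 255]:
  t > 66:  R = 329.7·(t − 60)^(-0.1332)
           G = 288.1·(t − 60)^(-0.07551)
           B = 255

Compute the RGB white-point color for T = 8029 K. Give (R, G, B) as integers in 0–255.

t = 8029/100 = 80.29; the t > 66 branch applies.
R = 329.7·(80.29 − 60)^(-0.1332) = 329.7·20.29^(-0.1332) = 329.7·0.66968 = 220.795.
G = 288.1·(80.29 − 60)^(-0.07551) = 288.1·20.29^(-0.07551) = 288.1·0.79669 = 229.525.
B = 255 by definition for t > 66.
Rounded: (221, 230, 255).

(221, 230, 255)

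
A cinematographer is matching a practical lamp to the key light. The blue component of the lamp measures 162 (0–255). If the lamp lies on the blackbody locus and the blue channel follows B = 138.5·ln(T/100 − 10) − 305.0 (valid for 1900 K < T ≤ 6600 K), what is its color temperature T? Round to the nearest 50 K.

3900 K

ln(t − 10) = (162 + 305.0) / 138.5 = 3.3718.
t − 10 = e^3.3718 = 29.132, so t = 39.132.
T = 100·t = 3913 K → 3900 K to the nearest 50 K.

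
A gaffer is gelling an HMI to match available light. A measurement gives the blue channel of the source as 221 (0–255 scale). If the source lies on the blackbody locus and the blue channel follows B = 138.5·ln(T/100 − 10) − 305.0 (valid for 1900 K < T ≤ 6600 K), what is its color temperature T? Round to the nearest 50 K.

5450 K

ln(t − 10) = (221 + 305.0) / 138.5 = 3.7978.
t − 10 = e^3.7978 = 44.604, so t = 54.604.
T = 100·t = 5460 K → 5450 K to the nearest 50 K.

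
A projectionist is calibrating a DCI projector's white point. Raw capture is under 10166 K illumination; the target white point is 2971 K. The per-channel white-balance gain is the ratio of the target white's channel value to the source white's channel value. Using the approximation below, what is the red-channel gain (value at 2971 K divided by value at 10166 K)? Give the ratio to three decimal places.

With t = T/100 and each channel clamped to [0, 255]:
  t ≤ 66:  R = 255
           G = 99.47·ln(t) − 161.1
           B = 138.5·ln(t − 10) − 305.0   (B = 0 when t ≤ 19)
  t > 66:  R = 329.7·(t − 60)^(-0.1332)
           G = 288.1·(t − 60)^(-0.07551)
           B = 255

1.271

At 10166 K (t = 101.66):
  R = 329.7·(101.66 − 60)^(-0.1332) = 329.7·41.66^(-0.1332) = 329.7·0.60849 = 200.619.
At 2971 K (t = 29.71):
  R = 255 by definition for t ≤ 66.
Gain = 255.000 / 200.619 = 1.2711 → 1.271.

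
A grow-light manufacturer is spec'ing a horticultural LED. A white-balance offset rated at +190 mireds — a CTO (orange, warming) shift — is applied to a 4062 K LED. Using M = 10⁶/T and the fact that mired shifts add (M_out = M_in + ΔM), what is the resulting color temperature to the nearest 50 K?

2300 K

M_in = 10⁶/4062 = 246.18 mireds.
M_out = 246.18 + (+190) = 436.18 mireds.
T_out = 10⁶/436.18 = 2292.6 K → 2300 K.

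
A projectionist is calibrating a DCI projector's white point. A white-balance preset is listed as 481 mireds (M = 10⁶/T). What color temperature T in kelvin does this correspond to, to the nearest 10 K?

2080 K

T = 10⁶ / 481 = 2079.00 K → 2080 K.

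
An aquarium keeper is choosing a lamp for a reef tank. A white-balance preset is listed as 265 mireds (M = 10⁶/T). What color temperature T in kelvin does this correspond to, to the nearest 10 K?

3770 K

T = 10⁶ / 265 = 3773.58 K → 3770 K.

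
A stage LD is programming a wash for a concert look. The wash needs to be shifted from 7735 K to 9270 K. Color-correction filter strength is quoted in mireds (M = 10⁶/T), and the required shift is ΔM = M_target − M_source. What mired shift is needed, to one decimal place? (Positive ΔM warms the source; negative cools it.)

M_source = 10⁶/7735 = 129.282; M_target = 10⁶/9270 = 107.875.
ΔM = 107.875 − 129.282 = -21.408 → -21.4 mireds, a cooling shift.

-21.4 mireds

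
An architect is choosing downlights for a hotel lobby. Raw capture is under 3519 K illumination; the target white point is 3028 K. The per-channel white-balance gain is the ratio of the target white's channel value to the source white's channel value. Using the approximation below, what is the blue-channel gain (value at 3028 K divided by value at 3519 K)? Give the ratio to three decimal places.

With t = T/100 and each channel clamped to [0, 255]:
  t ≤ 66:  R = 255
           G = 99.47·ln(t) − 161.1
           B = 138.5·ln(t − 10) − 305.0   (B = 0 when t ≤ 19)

0.788

At 3519 K (t = 35.19):
  B = 138.5·ln(35.19 − 10) − 305.0 = 138.5·ln 25.19 − 305.0 = 138.5·3.2264 − 305.0 = 141.863.
At 3028 K (t = 30.28):
  B = 138.5·ln(30.28 − 10) − 305.0 = 138.5·ln 20.28 − 305.0 = 138.5·3.0096 − 305.0 = 111.834.
Gain = 111.834 / 141.863 = 0.7883 → 0.788.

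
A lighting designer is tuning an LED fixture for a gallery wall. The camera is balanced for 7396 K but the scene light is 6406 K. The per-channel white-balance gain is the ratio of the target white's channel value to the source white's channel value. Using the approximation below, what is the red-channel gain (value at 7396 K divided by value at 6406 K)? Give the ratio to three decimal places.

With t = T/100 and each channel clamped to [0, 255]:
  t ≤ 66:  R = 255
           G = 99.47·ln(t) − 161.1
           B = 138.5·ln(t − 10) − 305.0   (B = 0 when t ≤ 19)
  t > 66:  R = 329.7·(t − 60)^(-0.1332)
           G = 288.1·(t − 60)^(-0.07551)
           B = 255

At 6406 K (t = 64.06):
  R = 255 by definition for t ≤ 66.
At 7396 K (t = 73.96):
  R = 329.7·(73.96 − 60)^(-0.1332) = 329.7·13.96^(-0.1332) = 329.7·0.70388 = 232.071.
Gain = 232.071 / 255.000 = 0.9101 → 0.910.

0.910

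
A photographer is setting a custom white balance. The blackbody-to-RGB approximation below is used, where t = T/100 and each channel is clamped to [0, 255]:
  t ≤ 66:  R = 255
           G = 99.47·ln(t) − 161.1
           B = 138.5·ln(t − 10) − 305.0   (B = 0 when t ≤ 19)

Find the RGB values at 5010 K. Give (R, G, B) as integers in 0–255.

t = 5010/100 = 50.1; the t ≤ 66 branch applies.
R = 255 by definition for t ≤ 66.
G = 99.47·ln 50.1 − 161.1 = 99.47·3.9140 − 161.1 = 228.228.
B = 138.5·ln(50.1 − 10) − 305.0 = 138.5·ln 40.1 − 305.0 = 138.5·3.6914 − 305.0 = 206.256.
Rounded: (255, 228, 206).

(255, 228, 206)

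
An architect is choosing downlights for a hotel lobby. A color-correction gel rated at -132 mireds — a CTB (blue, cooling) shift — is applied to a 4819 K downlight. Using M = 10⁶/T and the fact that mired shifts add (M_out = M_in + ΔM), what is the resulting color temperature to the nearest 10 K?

13240 K

M_in = 10⁶/4819 = 207.51 mireds.
M_out = 207.51 + (-132) = 75.51 mireds.
T_out = 10⁶/75.51 = 13242.9 K → 13240 K.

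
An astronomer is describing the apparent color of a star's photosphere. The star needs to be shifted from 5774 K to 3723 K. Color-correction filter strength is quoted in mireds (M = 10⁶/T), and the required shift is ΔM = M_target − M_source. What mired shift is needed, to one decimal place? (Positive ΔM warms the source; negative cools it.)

M_source = 10⁶/5774 = 173.190; M_target = 10⁶/3723 = 268.601.
ΔM = 268.601 − 173.190 = 95.410 → +95.4 mireds, a warming shift.

+95.4 mireds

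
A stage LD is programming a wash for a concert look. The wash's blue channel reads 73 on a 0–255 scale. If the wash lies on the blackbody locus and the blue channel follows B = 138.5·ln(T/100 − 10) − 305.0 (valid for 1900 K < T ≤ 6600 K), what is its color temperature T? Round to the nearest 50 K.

ln(t − 10) = (73 + 305.0) / 138.5 = 2.7292.
t − 10 = e^2.7292 = 15.321, so t = 25.321.
T = 100·t = 2532 K → 2550 K to the nearest 50 K.

2550 K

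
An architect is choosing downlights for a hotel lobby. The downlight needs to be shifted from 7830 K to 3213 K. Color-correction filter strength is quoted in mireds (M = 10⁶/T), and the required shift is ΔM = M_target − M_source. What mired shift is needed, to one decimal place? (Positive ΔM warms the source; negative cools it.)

+183.5 mireds

M_source = 10⁶/7830 = 127.714; M_target = 10⁶/3213 = 311.236.
ΔM = 311.236 − 127.714 = 183.522 → +183.5 mireds, a warming shift.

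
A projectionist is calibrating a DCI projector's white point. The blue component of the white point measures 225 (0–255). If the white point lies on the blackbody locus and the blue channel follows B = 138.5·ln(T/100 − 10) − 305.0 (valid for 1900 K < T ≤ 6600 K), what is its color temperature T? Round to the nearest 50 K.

5600 K

ln(t − 10) = (225 + 305.0) / 138.5 = 3.8267.
t − 10 = e^3.8267 = 45.911, so t = 55.911.
T = 100·t = 5591 K → 5600 K to the nearest 50 K.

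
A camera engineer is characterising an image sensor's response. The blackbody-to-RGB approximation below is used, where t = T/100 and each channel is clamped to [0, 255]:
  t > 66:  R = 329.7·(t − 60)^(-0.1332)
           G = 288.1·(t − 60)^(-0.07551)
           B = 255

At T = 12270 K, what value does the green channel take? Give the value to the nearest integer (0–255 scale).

211

t = 12270/100 = 122.7; the t > 66 branch applies.
G = 288.1·(122.7 − 60)^(-0.07551) = 288.1·62.7^(-0.07551) = 288.1·0.73162 = 210.781.
Rounded: 211.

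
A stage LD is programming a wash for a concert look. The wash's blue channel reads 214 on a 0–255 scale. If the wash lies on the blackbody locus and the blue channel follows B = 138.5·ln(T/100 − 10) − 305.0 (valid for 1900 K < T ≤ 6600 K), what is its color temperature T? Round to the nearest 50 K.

5250 K

ln(t − 10) = (214 + 305.0) / 138.5 = 3.7473.
t − 10 = e^3.7473 = 42.406, so t = 52.406.
T = 100·t = 5241 K → 5250 K to the nearest 50 K.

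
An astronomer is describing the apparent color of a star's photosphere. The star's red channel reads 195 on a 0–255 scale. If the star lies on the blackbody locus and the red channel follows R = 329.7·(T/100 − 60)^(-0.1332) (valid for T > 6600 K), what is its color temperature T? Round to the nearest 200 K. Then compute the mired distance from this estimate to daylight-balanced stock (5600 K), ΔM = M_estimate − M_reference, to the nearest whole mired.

(t − 60)^(-0.1332) = 195/329.7 = 0.59145.
t − 60 = 0.59145^(1/-0.1332) = 0.59145^(-7.508) = 51.564, so t = 111.564.
T = 100·t = 11156 K → 11200 K to the nearest 200 K.
M_estimate = 10⁶/11200 = 89.29; M_reference = 10⁶/5600 = 178.57.
ΔM = 89.29 − 178.57 = -89.29 → -89 mireds.

-89 mireds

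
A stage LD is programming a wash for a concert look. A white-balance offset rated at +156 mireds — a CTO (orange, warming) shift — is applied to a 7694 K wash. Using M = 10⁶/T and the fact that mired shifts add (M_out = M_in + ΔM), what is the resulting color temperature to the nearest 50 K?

3500 K

M_in = 10⁶/7694 = 129.97 mireds.
M_out = 129.97 + (+156) = 285.97 mireds.
T_out = 10⁶/285.97 = 3496.9 K → 3500 K.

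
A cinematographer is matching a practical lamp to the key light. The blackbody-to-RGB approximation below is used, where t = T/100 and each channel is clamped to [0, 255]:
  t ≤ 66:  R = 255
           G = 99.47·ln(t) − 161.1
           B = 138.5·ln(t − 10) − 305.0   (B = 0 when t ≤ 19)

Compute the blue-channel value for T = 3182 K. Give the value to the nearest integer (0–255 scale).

122

t = 3182/100 = 31.82; the t ≤ 66 branch applies.
B = 138.5·ln(31.82 − 10) − 305.0 = 138.5·ln 21.82 − 305.0 = 138.5·3.0828 − 305.0 = 121.972.
Rounded: 122.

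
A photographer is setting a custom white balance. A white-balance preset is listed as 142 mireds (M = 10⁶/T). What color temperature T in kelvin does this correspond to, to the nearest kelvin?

7042 K

T = 10⁶ / 142 = 7042.25 K → 7042 K.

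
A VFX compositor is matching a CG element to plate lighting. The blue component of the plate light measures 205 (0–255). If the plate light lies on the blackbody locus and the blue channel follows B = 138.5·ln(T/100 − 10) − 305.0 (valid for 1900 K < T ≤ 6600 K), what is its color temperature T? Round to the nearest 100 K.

5000 K

ln(t − 10) = (205 + 305.0) / 138.5 = 3.6823.
t − 10 = e^3.6823 = 39.738, so t = 49.738.
T = 100·t = 4974 K → 5000 K to the nearest 100 K.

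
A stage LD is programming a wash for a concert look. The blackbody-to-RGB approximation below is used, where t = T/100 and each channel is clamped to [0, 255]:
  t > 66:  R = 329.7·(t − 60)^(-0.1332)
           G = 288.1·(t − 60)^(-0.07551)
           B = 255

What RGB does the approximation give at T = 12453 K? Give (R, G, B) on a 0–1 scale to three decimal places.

(0.742, 0.825, 1.000)

t = 12453/100 = 124.53; the t > 66 branch applies.
R = 329.7·(124.53 − 60)^(-0.1332) = 329.7·64.53^(-0.1332) = 329.7·0.57404 = 189.260.
G = 288.1·(124.53 − 60)^(-0.07551) = 288.1·64.53^(-0.07551) = 288.1·0.73004 = 210.324.
B = 255 by definition for t > 66.
Dividing each by 255: (0.7422, 0.8248, 1.0000) → (0.742, 0.825, 1.000).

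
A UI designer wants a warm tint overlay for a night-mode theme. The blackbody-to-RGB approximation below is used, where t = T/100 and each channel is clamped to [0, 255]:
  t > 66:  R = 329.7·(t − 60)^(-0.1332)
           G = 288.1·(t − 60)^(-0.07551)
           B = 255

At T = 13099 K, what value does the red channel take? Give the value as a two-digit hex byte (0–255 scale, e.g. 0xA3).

t = 13099/100 = 130.99; the t > 66 branch applies.
R = 329.7·(130.99 − 60)^(-0.1332) = 329.7·70.99^(-0.1332) = 329.7·0.56679 = 186.870.
Rounded: 187; in hex, 0xBB.

0xBB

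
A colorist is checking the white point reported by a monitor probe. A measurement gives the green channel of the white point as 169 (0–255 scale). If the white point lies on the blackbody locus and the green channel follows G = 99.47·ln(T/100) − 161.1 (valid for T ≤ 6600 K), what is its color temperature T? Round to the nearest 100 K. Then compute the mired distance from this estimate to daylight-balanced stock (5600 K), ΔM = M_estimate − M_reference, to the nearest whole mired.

+179 mireds

ln t = (169 + 161.1) / 99.47 = 3.3186.
t = e^3.3186 = 27.621.
T = 100·t = 2762 K → 2800 K to the nearest 100 K.
M_estimate = 10⁶/2800 = 357.14; M_reference = 10⁶/5600 = 178.57.
ΔM = 357.14 − 178.57 = 178.57 → +179 mireds.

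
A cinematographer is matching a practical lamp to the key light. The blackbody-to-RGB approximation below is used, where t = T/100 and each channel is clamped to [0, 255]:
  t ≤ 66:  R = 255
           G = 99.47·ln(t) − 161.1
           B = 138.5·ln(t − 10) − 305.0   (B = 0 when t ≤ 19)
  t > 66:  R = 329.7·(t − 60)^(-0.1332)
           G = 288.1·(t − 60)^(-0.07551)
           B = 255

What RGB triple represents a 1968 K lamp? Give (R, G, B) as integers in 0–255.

(255, 135, 9)

t = 1968/100 = 19.68; the t ≤ 66 branch applies.
R = 255 by definition for t ≤ 66.
G = 99.47·ln 19.68 − 161.1 = 99.47·2.9796 − 161.1 = 135.281.
B = 138.5·ln(19.68 − 10) − 305.0 = 138.5·ln 9.68 − 305.0 = 138.5·2.2701 − 305.0 = 9.404.
Rounded: (255, 135, 9).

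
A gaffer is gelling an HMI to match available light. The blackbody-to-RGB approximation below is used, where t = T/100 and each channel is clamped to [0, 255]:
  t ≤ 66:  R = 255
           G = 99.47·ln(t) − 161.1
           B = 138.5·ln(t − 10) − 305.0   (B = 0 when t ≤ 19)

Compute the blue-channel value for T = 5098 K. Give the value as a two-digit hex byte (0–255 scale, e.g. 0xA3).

0xD1

t = 5098/100 = 50.98; the t ≤ 66 branch applies.
B = 138.5·ln(50.98 − 10) − 305.0 = 138.5·ln 40.98 − 305.0 = 138.5·3.7131 − 305.0 = 209.262.
Rounded: 209; in hex, 0xD1.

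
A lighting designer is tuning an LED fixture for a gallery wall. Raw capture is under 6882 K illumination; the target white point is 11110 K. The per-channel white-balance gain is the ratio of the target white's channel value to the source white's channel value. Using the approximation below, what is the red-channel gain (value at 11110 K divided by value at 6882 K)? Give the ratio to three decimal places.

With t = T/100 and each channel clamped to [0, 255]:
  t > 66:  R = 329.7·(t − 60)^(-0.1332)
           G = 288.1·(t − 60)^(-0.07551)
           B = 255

0.791

At 6882 K (t = 68.82):
  R = 329.7·(68.82 − 60)^(-0.1332) = 329.7·8.82^(-0.1332) = 329.7·0.74828 = 246.708.
At 11110 K (t = 111.1):
  R = 329.7·(111.1 − 60)^(-0.1332) = 329.7·51.1^(-0.1332) = 329.7·0.59216 = 195.235.
Gain = 195.235 / 246.708 = 0.7914 → 0.791.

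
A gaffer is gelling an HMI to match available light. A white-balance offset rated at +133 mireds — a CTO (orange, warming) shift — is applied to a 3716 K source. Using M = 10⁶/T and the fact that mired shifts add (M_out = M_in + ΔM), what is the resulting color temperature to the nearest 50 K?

M_in = 10⁶/3716 = 269.11 mireds.
M_out = 269.11 + (+133) = 402.11 mireds.
T_out = 10⁶/402.11 = 2486.9 K → 2500 K.

2500 K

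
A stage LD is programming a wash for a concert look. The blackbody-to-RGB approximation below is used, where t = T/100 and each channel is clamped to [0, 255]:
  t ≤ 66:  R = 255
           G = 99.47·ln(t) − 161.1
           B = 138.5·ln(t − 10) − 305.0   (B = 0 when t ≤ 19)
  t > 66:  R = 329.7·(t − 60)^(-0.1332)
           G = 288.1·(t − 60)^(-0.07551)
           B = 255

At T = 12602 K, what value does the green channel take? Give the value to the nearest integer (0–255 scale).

t = 12602/100 = 126.02; the t > 66 branch applies.
G = 288.1·(126.02 − 60)^(-0.07551) = 288.1·66.02^(-0.07551) = 288.1·0.72878 = 209.961.
Rounded: 210.

210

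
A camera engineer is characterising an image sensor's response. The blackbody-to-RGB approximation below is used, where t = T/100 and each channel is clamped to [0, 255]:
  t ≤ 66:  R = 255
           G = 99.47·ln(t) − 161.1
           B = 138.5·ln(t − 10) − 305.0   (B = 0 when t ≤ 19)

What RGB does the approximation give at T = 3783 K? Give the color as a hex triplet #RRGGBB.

#FFC89C

t = 3783/100 = 37.83; the t ≤ 66 branch applies.
R = 255 by definition for t ≤ 66.
G = 99.47·ln 37.83 − 161.1 = 99.47·3.6331 − 161.1 = 200.285.
B = 138.5·ln(37.83 − 10) − 305.0 = 138.5·ln 27.83 − 305.0 = 138.5·3.3261 − 305.0 = 155.667.
Rounded: (255, 200, 156).
In hex: #FFC89C.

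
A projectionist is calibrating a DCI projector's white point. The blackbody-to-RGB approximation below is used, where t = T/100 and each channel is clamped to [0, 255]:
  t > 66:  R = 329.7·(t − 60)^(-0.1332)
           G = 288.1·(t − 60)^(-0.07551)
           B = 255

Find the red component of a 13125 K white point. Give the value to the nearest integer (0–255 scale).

187

t = 13125/100 = 131.25; the t > 66 branch applies.
R = 329.7·(131.25 − 60)^(-0.1332) = 329.7·71.25^(-0.1332) = 329.7·0.56651 = 186.779.
Rounded: 187.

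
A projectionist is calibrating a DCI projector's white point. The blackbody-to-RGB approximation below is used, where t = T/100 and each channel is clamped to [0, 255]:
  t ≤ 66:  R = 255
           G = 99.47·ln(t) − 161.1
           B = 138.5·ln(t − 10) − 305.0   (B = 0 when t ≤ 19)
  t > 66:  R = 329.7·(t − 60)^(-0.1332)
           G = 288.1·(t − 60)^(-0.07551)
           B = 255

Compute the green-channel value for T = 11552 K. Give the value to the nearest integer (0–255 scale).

t = 11552/100 = 115.52; the t > 66 branch applies.
G = 288.1·(115.52 − 60)^(-0.07551) = 288.1·55.52^(-0.07551) = 288.1·0.73837 = 212.726.
Rounded: 213.

213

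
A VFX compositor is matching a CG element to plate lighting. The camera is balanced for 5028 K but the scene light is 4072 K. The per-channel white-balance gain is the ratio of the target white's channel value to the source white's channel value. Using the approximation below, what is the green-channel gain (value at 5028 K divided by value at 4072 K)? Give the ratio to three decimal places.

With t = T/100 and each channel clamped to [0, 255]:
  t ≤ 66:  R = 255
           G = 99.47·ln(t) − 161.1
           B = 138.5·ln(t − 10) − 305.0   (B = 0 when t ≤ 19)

At 4072 K (t = 40.72):
  G = 99.47·ln 40.72 − 161.1 = 99.47·3.7067 − 161.1 = 207.607.
At 5028 K (t = 50.28):
  G = 99.47·ln 50.28 − 161.1 = 99.47·3.9176 − 161.1 = 228.584.
Gain = 228.584 / 207.607 = 1.1010 → 1.101.

1.101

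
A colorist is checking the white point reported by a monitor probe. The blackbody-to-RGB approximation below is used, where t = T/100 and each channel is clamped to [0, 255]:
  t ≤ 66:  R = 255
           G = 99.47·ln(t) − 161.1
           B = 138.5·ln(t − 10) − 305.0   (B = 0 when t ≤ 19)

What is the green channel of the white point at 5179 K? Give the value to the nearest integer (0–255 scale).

t = 5179/100 = 51.79; the t ≤ 66 branch applies.
G = 99.47·ln 51.79 − 161.1 = 99.47·3.9472 − 161.1 = 231.528.
Rounded: 232.

232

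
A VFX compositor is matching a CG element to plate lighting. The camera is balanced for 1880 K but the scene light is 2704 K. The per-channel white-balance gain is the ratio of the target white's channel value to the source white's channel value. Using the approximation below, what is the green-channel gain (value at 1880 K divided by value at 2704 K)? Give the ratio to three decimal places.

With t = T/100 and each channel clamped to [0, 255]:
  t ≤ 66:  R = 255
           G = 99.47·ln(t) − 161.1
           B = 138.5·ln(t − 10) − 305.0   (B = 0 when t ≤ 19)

0.783

At 2704 K (t = 27.04):
  G = 99.47·ln 27.04 − 161.1 = 99.47·3.2973 − 161.1 = 166.884.
At 1880 K (t = 18.8):
  G = 99.47·ln 18.8 − 161.1 = 99.47·2.9339 − 161.1 = 130.731.
Gain = 130.731 / 166.884 = 0.7834 → 0.783.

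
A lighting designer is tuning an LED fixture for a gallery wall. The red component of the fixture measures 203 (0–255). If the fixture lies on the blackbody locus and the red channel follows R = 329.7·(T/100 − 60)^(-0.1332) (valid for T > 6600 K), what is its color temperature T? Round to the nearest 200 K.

(t − 60)^(-0.1332) = 203/329.7 = 0.61571.
t − 60 = 0.61571^(1/-0.1332) = 0.61571^(-7.508) = 38.129, so t = 98.129.
T = 100·t = 9813 K → 9800 K to the nearest 200 K.

9800 K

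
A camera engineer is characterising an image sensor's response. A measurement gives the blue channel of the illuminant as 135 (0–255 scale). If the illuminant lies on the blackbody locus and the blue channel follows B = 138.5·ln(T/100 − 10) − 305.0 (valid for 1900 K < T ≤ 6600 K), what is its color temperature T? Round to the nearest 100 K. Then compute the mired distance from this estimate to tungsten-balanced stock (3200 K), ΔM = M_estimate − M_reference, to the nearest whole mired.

-18 mireds

ln(t − 10) = (135 + 305.0) / 138.5 = 3.1769.
t − 10 = e^3.1769 = 23.972, so t = 33.972.
T = 100·t = 3397 K → 3400 K to the nearest 100 K.
M_estimate = 10⁶/3400 = 294.12; M_reference = 10⁶/3200 = 312.50.
ΔM = 294.12 − 312.50 = -18.38 → -18 mireds.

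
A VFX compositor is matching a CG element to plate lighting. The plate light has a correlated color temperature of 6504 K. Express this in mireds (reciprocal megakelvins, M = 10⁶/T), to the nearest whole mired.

M = 10⁶ / 6504 = 153.752 → 154 mireds.

154 mireds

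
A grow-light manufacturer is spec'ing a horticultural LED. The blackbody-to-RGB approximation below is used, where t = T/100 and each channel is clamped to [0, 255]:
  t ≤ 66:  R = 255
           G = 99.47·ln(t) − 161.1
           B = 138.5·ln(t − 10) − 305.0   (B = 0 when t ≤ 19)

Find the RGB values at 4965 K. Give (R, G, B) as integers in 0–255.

(255, 227, 205)

t = 4965/100 = 49.65; the t ≤ 66 branch applies.
R = 255 by definition for t ≤ 66.
G = 99.47·ln 49.65 − 161.1 = 99.47·3.9050 − 161.1 = 227.330.
B = 138.5·ln(49.65 − 10) − 305.0 = 138.5·ln 39.65 − 305.0 = 138.5·3.6801 − 305.0 = 204.693.
Rounded: (255, 227, 205).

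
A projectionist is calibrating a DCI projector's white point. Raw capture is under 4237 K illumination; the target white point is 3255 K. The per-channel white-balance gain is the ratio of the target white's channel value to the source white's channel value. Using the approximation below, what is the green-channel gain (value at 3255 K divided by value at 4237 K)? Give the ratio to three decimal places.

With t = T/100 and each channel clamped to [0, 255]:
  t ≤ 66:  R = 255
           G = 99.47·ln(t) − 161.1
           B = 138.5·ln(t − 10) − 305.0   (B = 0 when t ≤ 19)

0.876

At 4237 K (t = 42.37):
  G = 99.47·ln 42.37 − 161.1 = 99.47·3.7464 − 161.1 = 211.558.
At 3255 K (t = 32.55):
  G = 99.47·ln 32.55 − 161.1 = 99.47·3.4828 − 161.1 = 185.332.
Gain = 185.332 / 211.558 = 0.8760 → 0.876.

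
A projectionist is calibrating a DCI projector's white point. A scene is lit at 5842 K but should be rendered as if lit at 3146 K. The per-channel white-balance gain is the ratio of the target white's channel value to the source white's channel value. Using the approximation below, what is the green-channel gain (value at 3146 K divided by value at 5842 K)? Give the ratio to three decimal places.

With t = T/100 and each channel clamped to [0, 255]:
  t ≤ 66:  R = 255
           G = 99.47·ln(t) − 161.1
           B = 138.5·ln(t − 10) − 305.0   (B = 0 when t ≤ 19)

0.747

At 5842 K (t = 58.42):
  G = 99.47·ln 58.42 − 161.1 = 99.47·4.0677 − 161.1 = 243.510.
At 3146 K (t = 31.46):
  G = 99.47·ln 31.46 − 161.1 = 99.47·3.4487 − 161.1 = 181.944.
Gain = 181.944 / 243.510 = 0.7472 → 0.747.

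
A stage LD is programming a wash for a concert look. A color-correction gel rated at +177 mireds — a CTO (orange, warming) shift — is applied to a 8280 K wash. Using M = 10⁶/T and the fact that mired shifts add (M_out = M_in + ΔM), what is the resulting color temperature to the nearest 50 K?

M_in = 10⁶/8280 = 120.77 mireds.
M_out = 120.77 + (+177) = 297.77 mireds.
T_out = 10⁶/297.77 = 3358.3 K → 3350 K.

3350 K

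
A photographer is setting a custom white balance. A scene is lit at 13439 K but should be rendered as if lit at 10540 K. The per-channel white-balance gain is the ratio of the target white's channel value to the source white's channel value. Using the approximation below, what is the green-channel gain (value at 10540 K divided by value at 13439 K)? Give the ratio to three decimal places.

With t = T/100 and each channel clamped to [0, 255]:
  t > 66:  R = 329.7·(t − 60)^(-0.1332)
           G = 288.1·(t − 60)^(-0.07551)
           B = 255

At 13439 K (t = 134.39):
  G = 288.1·(134.39 − 60)^(-0.07551) = 288.1·74.39^(-0.07551) = 288.1·0.72224 = 208.078.
At 10540 K (t = 105.4):
  G = 288.1·(105.4 − 60)^(-0.07551) = 288.1·45.4^(-0.07551) = 288.1·0.74968 = 215.983.
Gain = 215.983 / 208.078 = 1.0380 → 1.038.

1.038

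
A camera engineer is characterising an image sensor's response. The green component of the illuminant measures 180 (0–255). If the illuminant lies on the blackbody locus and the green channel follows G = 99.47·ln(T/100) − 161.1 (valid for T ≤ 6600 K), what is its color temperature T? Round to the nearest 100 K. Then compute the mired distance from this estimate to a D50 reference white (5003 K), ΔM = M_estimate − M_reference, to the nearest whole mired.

ln t = (180 + 161.1) / 99.47 = 3.4292.
t = e^3.4292 = 30.851.
T = 100·t = 3085 K → 3100 K to the nearest 100 K.
M_estimate = 10⁶/3100 = 322.58; M_reference = 10⁶/5003 = 199.88.
ΔM = 322.58 − 199.88 = 122.70 → +123 mireds.

+123 mireds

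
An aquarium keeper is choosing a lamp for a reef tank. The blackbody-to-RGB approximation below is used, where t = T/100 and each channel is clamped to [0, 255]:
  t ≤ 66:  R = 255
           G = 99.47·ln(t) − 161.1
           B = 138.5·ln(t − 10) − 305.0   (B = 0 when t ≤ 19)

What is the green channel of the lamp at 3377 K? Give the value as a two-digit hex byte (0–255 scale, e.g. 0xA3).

t = 3377/100 = 33.77; the t ≤ 66 branch applies.
G = 99.47·ln 33.77 − 161.1 = 99.47·3.5196 − 161.1 = 188.992.
Rounded: 189; in hex, 0xBD.

0xBD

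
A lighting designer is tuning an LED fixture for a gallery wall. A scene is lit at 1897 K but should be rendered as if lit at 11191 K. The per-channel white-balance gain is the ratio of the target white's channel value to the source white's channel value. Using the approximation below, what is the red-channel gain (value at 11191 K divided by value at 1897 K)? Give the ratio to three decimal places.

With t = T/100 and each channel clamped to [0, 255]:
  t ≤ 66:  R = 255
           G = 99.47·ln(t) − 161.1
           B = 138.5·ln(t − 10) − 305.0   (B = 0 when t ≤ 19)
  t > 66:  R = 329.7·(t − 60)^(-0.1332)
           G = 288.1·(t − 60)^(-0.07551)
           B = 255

0.764

At 1897 K (t = 18.97):
  R = 255 by definition for t ≤ 66.
At 11191 K (t = 111.91):
  R = 329.7·(111.91 − 60)^(-0.1332) = 329.7·51.91^(-0.1332) = 329.7·0.59092 = 194.826.
Gain = 194.826 / 255.000 = 0.7640 → 0.764.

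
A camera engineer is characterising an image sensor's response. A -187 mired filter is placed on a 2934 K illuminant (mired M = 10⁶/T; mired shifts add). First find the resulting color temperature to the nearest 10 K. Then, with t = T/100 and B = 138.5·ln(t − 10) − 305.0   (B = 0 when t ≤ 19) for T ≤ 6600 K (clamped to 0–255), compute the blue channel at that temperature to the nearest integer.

250

M_in = 10⁶/2934 = 340.83; M_out = 340.83 + (-187) = 153.83.
T_out = 10⁶/153.83 = 6500.6 K → 6500 K; t = 65.
B = 138.5·ln(65 − 10) − 305.0 = 138.5·ln 55 − 305.0 = 138.5·4.0073 − 305.0 = 250.016.
Rounded: 250.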